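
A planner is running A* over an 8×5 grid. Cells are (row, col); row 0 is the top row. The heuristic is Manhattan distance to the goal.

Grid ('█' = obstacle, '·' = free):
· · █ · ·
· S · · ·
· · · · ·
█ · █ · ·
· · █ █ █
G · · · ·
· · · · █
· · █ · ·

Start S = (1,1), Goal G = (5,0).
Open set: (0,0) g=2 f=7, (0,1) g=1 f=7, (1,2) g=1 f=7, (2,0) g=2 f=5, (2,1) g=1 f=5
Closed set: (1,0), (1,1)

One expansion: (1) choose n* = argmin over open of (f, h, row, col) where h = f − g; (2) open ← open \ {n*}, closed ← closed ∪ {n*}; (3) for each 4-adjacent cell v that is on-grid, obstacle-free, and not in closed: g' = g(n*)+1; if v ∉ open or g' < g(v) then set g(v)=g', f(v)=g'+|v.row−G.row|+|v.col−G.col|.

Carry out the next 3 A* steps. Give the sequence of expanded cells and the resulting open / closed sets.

step 1: expand (2,0) (f=5, h=3) → closed; open now [(0,0) g=2 f=7, (0,1) g=1 f=7, (1,2) g=1 f=7, (2,1) g=1 f=5]
step 2: expand (2,1) (f=5, h=4) → closed; open now [(0,0) g=2 f=7, (0,1) g=1 f=7, (1,2) g=1 f=7, (2,2) g=2 f=7, (3,1) g=2 f=5]
step 3: expand (3,1) (f=5, h=3) → closed; open now [(0,0) g=2 f=7, (0,1) g=1 f=7, (1,2) g=1 f=7, (2,2) g=2 f=7, (4,1) g=3 f=5]

order=[(2,0) → (2,1) → (3,1)]; open=[(0,0) g=2 f=7, (0,1) g=1 f=7, (1,2) g=1 f=7, (2,2) g=2 f=7, (4,1) g=3 f=5]; closed=[(1,0), (1,1), (2,0), (2,1), (3,1)]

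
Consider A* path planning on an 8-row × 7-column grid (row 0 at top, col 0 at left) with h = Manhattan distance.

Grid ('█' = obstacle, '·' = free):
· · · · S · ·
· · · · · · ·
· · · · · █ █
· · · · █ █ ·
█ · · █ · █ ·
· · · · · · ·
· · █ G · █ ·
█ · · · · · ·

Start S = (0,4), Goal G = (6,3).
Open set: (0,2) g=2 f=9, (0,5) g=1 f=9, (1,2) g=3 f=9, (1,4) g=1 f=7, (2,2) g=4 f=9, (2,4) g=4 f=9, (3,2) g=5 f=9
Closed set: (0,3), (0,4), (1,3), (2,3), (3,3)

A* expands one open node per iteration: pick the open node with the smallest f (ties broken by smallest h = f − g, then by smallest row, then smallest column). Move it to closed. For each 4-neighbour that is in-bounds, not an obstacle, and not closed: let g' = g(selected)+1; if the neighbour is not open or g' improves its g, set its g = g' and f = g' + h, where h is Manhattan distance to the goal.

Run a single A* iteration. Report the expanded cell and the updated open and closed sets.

expanded=(1,4); open=[(0,2) g=2 f=9, (0,5) g=1 f=9, (1,2) g=3 f=9, (1,5) g=2 f=9, (2,2) g=4 f=9, (2,4) g=2 f=7, (3,2) g=5 f=9]; closed=[(0,3), (0,4), (1,3), (1,4), (2,3), (3,3)]

step 1: expand (1,4) (f=7, h=6) → closed; open now [(0,2) g=2 f=9, (0,5) g=1 f=9, (1,2) g=3 f=9, (1,5) g=2 f=9, (2,2) g=4 f=9, (2,4) g=2 f=7, (3,2) g=5 f=9]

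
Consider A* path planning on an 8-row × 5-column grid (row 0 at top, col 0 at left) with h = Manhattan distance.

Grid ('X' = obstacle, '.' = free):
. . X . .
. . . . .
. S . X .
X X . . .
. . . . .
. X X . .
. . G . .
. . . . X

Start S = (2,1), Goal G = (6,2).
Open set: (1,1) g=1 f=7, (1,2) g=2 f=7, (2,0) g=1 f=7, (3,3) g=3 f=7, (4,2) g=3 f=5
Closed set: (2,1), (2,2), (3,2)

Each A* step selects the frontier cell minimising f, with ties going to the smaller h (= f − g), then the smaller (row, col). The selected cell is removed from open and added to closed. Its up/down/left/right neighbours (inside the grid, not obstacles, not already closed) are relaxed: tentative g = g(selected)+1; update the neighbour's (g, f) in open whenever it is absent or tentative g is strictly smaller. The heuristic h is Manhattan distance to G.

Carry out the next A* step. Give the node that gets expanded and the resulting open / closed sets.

expanded=(4,2); open=[(1,1) g=1 f=7, (1,2) g=2 f=7, (2,0) g=1 f=7, (3,3) g=3 f=7, (4,1) g=4 f=7, (4,3) g=4 f=7]; closed=[(2,1), (2,2), (3,2), (4,2)]

step 1: expand (4,2) (f=5, h=2) → closed; open now [(1,1) g=1 f=7, (1,2) g=2 f=7, (2,0) g=1 f=7, (3,3) g=3 f=7, (4,1) g=4 f=7, (4,3) g=4 f=7]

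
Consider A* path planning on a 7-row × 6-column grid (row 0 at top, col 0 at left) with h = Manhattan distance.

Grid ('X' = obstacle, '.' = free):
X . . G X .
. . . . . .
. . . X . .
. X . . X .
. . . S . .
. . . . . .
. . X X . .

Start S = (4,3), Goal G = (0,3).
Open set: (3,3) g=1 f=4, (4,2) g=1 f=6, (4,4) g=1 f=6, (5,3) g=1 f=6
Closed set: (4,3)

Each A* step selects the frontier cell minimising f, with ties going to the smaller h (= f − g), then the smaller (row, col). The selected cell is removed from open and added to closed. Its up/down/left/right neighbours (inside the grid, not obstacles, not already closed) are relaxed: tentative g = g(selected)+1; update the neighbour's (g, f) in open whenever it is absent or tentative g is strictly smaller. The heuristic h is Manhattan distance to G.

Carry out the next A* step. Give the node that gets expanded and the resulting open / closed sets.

step 1: expand (3,3) (f=4, h=3) → closed; open now [(3,2) g=2 f=6, (4,2) g=1 f=6, (4,4) g=1 f=6, (5,3) g=1 f=6]

expanded=(3,3); open=[(3,2) g=2 f=6, (4,2) g=1 f=6, (4,4) g=1 f=6, (5,3) g=1 f=6]; closed=[(3,3), (4,3)]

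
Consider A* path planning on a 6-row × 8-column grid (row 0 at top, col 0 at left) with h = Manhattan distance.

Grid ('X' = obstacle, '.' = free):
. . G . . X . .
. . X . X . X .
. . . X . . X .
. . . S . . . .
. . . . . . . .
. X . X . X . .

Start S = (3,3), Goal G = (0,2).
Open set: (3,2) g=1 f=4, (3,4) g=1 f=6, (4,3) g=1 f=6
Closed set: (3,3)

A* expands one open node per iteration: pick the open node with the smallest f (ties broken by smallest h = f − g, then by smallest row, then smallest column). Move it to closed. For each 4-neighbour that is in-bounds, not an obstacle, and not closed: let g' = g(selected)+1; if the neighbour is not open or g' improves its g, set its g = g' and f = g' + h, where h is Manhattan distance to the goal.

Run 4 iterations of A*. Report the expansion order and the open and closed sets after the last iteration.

step 1: expand (3,2) (f=4, h=3) → closed; open now [(2,2) g=2 f=4, (3,1) g=2 f=6, (3,4) g=1 f=6, (4,2) g=2 f=6, (4,3) g=1 f=6]
step 2: expand (2,2) (f=4, h=2) → closed; open now [(2,1) g=3 f=6, (3,1) g=2 f=6, (3,4) g=1 f=6, (4,2) g=2 f=6, (4,3) g=1 f=6]
step 3: expand (2,1) (f=6, h=3) → closed; open now [(1,1) g=4 f=6, (2,0) g=4 f=8, (3,1) g=2 f=6, (3,4) g=1 f=6, (4,2) g=2 f=6, (4,3) g=1 f=6]
step 4: expand (1,1) (f=6, h=2) → closed; open now [(0,1) g=5 f=6, (1,0) g=5 f=8, (2,0) g=4 f=8, (3,1) g=2 f=6, (3,4) g=1 f=6, (4,2) g=2 f=6, (4,3) g=1 f=6]

order=[(3,2) → (2,2) → (2,1) → (1,1)]; open=[(0,1) g=5 f=6, (1,0) g=5 f=8, (2,0) g=4 f=8, (3,1) g=2 f=6, (3,4) g=1 f=6, (4,2) g=2 f=6, (4,3) g=1 f=6]; closed=[(1,1), (2,1), (2,2), (3,2), (3,3)]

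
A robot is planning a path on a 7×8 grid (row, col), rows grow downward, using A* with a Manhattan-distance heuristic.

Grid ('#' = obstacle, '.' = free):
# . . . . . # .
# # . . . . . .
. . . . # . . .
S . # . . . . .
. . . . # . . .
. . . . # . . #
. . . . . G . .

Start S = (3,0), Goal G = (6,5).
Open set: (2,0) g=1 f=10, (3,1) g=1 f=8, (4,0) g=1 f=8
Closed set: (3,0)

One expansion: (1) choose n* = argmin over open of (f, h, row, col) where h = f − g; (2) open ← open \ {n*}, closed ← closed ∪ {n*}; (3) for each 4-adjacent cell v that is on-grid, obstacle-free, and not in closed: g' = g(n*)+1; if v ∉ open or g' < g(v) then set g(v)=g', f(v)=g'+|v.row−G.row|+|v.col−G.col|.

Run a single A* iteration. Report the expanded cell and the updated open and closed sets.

step 1: expand (3,1) (f=8, h=7) → closed; open now [(2,0) g=1 f=10, (2,1) g=2 f=10, (4,0) g=1 f=8, (4,1) g=2 f=8]

expanded=(3,1); open=[(2,0) g=1 f=10, (2,1) g=2 f=10, (4,0) g=1 f=8, (4,1) g=2 f=8]; closed=[(3,0), (3,1)]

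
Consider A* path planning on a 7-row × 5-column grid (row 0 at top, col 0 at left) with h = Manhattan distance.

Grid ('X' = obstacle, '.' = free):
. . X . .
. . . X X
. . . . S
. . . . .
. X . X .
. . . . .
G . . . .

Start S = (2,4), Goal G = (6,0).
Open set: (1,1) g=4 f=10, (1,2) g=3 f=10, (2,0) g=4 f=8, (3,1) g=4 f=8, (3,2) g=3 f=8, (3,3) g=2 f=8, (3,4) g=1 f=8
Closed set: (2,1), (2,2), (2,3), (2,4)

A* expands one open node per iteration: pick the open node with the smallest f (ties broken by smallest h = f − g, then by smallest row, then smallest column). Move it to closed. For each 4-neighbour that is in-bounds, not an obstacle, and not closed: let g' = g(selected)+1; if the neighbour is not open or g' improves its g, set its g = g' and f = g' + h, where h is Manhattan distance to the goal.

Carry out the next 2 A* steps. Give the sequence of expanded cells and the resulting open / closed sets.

step 1: expand (2,0) (f=8, h=4) → closed; open now [(1,0) g=5 f=10, (1,1) g=4 f=10, (1,2) g=3 f=10, (3,0) g=5 f=8, (3,1) g=4 f=8, (3,2) g=3 f=8, (3,3) g=2 f=8, (3,4) g=1 f=8]
step 2: expand (3,0) (f=8, h=3) → closed; open now [(1,0) g=5 f=10, (1,1) g=4 f=10, (1,2) g=3 f=10, (3,1) g=4 f=8, (3,2) g=3 f=8, (3,3) g=2 f=8, (3,4) g=1 f=8, (4,0) g=6 f=8]

order=[(2,0) → (3,0)]; open=[(1,0) g=5 f=10, (1,1) g=4 f=10, (1,2) g=3 f=10, (3,1) g=4 f=8, (3,2) g=3 f=8, (3,3) g=2 f=8, (3,4) g=1 f=8, (4,0) g=6 f=8]; closed=[(2,0), (2,1), (2,2), (2,3), (2,4), (3,0)]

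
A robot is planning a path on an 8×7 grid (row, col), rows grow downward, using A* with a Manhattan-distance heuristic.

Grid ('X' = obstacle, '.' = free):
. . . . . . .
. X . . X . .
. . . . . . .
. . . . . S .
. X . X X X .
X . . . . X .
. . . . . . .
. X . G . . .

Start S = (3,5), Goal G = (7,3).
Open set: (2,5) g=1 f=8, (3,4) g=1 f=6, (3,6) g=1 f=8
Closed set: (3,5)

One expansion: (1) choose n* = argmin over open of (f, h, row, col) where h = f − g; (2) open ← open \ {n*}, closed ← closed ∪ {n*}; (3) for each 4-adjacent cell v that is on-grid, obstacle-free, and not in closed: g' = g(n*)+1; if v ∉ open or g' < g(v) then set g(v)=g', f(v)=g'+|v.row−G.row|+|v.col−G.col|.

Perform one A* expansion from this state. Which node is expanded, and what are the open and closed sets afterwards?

step 1: expand (3,4) (f=6, h=5) → closed; open now [(2,4) g=2 f=8, (2,5) g=1 f=8, (3,3) g=2 f=6, (3,6) g=1 f=8]

expanded=(3,4); open=[(2,4) g=2 f=8, (2,5) g=1 f=8, (3,3) g=2 f=6, (3,6) g=1 f=8]; closed=[(3,4), (3,5)]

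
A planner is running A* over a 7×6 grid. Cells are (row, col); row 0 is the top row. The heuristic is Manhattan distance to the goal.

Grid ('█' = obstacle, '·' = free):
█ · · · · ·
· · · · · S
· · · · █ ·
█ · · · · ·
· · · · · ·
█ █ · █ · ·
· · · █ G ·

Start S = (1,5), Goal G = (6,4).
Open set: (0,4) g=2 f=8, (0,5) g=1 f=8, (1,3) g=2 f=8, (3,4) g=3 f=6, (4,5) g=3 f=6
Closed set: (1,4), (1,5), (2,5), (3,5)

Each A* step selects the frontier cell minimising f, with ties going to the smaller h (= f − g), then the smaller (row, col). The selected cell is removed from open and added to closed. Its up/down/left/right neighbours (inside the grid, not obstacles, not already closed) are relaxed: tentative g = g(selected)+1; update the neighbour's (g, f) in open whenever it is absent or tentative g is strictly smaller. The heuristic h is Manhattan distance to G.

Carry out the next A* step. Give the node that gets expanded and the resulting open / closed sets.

step 1: expand (3,4) (f=6, h=3) → closed; open now [(0,4) g=2 f=8, (0,5) g=1 f=8, (1,3) g=2 f=8, (3,3) g=4 f=8, (4,4) g=4 f=6, (4,5) g=3 f=6]

expanded=(3,4); open=[(0,4) g=2 f=8, (0,5) g=1 f=8, (1,3) g=2 f=8, (3,3) g=4 f=8, (4,4) g=4 f=6, (4,5) g=3 f=6]; closed=[(1,4), (1,5), (2,5), (3,4), (3,5)]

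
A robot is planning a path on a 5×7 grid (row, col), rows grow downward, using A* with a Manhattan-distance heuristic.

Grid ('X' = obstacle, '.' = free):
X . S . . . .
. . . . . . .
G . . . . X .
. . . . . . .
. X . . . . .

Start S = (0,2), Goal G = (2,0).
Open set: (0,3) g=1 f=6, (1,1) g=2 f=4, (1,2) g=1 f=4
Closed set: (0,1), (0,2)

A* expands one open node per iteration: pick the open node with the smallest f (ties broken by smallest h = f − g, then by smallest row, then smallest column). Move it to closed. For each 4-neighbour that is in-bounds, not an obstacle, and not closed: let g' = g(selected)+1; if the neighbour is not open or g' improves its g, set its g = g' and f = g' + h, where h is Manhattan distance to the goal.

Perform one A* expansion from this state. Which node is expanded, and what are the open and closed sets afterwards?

expanded=(1,1); open=[(0,3) g=1 f=6, (1,0) g=3 f=4, (1,2) g=1 f=4, (2,1) g=3 f=4]; closed=[(0,1), (0,2), (1,1)]

step 1: expand (1,1) (f=4, h=2) → closed; open now [(0,3) g=1 f=6, (1,0) g=3 f=4, (1,2) g=1 f=4, (2,1) g=3 f=4]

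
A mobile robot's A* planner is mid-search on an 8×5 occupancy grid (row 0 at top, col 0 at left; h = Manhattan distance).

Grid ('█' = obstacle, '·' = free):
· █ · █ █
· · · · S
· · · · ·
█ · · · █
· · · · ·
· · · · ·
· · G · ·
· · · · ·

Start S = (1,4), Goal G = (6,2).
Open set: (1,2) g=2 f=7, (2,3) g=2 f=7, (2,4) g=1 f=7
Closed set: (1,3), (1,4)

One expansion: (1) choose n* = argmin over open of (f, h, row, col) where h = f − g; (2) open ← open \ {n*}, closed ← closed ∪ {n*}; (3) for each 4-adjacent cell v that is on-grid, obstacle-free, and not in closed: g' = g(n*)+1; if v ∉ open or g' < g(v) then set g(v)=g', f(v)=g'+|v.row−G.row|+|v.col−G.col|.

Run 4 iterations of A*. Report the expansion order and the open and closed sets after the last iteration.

step 1: expand (1,2) (f=7, h=5) → closed; open now [(0,2) g=3 f=9, (1,1) g=3 f=9, (2,2) g=3 f=7, (2,3) g=2 f=7, (2,4) g=1 f=7]
step 2: expand (2,2) (f=7, h=4) → closed; open now [(0,2) g=3 f=9, (1,1) g=3 f=9, (2,1) g=4 f=9, (2,3) g=2 f=7, (2,4) g=1 f=7, (3,2) g=4 f=7]
step 3: expand (3,2) (f=7, h=3) → closed; open now [(0,2) g=3 f=9, (1,1) g=3 f=9, (2,1) g=4 f=9, (2,3) g=2 f=7, (2,4) g=1 f=7, (3,1) g=5 f=9, (3,3) g=5 f=9, (4,2) g=5 f=7]
step 4: expand (4,2) (f=7, h=2) → closed; open now [(0,2) g=3 f=9, (1,1) g=3 f=9, (2,1) g=4 f=9, (2,3) g=2 f=7, (2,4) g=1 f=7, (3,1) g=5 f=9, (3,3) g=5 f=9, (4,1) g=6 f=9, (4,3) g=6 f=9, (5,2) g=6 f=7]

order=[(1,2) → (2,2) → (3,2) → (4,2)]; open=[(0,2) g=3 f=9, (1,1) g=3 f=9, (2,1) g=4 f=9, (2,3) g=2 f=7, (2,4) g=1 f=7, (3,1) g=5 f=9, (3,3) g=5 f=9, (4,1) g=6 f=9, (4,3) g=6 f=9, (5,2) g=6 f=7]; closed=[(1,2), (1,3), (1,4), (2,2), (3,2), (4,2)]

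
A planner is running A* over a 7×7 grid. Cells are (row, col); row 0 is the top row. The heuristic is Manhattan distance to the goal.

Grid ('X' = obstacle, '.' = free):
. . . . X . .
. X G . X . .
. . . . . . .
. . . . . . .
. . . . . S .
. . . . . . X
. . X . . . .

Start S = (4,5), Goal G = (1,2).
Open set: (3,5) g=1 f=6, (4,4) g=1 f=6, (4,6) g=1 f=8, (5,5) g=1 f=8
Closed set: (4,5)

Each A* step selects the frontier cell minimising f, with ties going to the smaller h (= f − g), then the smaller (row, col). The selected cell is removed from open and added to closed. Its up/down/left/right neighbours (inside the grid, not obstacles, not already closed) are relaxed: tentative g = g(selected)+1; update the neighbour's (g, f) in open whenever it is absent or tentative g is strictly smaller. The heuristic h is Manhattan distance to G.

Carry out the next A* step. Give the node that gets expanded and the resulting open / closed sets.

expanded=(3,5); open=[(2,5) g=2 f=6, (3,4) g=2 f=6, (3,6) g=2 f=8, (4,4) g=1 f=6, (4,6) g=1 f=8, (5,5) g=1 f=8]; closed=[(3,5), (4,5)]

step 1: expand (3,5) (f=6, h=5) → closed; open now [(2,5) g=2 f=6, (3,4) g=2 f=6, (3,6) g=2 f=8, (4,4) g=1 f=6, (4,6) g=1 f=8, (5,5) g=1 f=8]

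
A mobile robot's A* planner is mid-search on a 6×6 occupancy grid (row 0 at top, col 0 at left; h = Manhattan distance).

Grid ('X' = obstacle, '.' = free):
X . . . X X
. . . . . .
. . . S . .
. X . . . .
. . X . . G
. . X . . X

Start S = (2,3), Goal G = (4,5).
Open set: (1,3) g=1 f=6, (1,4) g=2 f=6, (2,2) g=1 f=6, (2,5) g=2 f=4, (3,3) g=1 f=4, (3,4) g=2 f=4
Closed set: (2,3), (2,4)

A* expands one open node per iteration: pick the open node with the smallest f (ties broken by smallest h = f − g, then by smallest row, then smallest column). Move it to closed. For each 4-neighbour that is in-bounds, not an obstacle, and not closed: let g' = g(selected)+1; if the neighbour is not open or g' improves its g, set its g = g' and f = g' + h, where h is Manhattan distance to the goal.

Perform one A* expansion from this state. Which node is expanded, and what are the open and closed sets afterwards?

expanded=(2,5); open=[(1,3) g=1 f=6, (1,4) g=2 f=6, (1,5) g=3 f=6, (2,2) g=1 f=6, (3,3) g=1 f=4, (3,4) g=2 f=4, (3,5) g=3 f=4]; closed=[(2,3), (2,4), (2,5)]

step 1: expand (2,5) (f=4, h=2) → closed; open now [(1,3) g=1 f=6, (1,4) g=2 f=6, (1,5) g=3 f=6, (2,2) g=1 f=6, (3,3) g=1 f=4, (3,4) g=2 f=4, (3,5) g=3 f=4]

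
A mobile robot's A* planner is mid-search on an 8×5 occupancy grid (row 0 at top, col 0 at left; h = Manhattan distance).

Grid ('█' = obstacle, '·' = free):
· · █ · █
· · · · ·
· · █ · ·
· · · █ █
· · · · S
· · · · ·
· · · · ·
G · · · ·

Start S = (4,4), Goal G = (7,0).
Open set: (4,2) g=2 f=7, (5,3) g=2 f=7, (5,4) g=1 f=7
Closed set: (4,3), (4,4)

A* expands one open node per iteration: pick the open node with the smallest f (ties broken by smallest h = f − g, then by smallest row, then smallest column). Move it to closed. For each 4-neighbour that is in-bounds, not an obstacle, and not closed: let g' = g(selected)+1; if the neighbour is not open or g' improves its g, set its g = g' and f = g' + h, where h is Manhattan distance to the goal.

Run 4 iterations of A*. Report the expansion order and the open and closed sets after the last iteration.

step 1: expand (4,2) (f=7, h=5) → closed; open now [(3,2) g=3 f=9, (4,1) g=3 f=7, (5,2) g=3 f=7, (5,3) g=2 f=7, (5,4) g=1 f=7]
step 2: expand (4,1) (f=7, h=4) → closed; open now [(3,1) g=4 f=9, (3,2) g=3 f=9, (4,0) g=4 f=7, (5,1) g=4 f=7, (5,2) g=3 f=7, (5,3) g=2 f=7, (5,4) g=1 f=7]
step 3: expand (4,0) (f=7, h=3) → closed; open now [(3,0) g=5 f=9, (3,1) g=4 f=9, (3,2) g=3 f=9, (5,0) g=5 f=7, (5,1) g=4 f=7, (5,2) g=3 f=7, (5,3) g=2 f=7, (5,4) g=1 f=7]
step 4: expand (5,0) (f=7, h=2) → closed; open now [(3,0) g=5 f=9, (3,1) g=4 f=9, (3,2) g=3 f=9, (5,1) g=4 f=7, (5,2) g=3 f=7, (5,3) g=2 f=7, (5,4) g=1 f=7, (6,0) g=6 f=7]

order=[(4,2) → (4,1) → (4,0) → (5,0)]; open=[(3,0) g=5 f=9, (3,1) g=4 f=9, (3,2) g=3 f=9, (5,1) g=4 f=7, (5,2) g=3 f=7, (5,3) g=2 f=7, (5,4) g=1 f=7, (6,0) g=6 f=7]; closed=[(4,0), (4,1), (4,2), (4,3), (4,4), (5,0)]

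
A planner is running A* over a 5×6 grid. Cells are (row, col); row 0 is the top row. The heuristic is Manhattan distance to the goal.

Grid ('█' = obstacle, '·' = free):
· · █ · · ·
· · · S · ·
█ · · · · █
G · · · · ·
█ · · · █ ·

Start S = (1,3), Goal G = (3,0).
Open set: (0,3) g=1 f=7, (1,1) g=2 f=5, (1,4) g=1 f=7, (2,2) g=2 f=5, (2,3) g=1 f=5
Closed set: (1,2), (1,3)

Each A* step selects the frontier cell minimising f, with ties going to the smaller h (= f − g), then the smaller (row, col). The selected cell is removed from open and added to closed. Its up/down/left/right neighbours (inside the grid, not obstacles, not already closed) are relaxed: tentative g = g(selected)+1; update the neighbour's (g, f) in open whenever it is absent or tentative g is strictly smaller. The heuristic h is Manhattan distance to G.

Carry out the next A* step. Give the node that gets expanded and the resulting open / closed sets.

expanded=(1,1); open=[(0,1) g=3 f=7, (0,3) g=1 f=7, (1,0) g=3 f=5, (1,4) g=1 f=7, (2,1) g=3 f=5, (2,2) g=2 f=5, (2,3) g=1 f=5]; closed=[(1,1), (1,2), (1,3)]

step 1: expand (1,1) (f=5, h=3) → closed; open now [(0,1) g=3 f=7, (0,3) g=1 f=7, (1,0) g=3 f=5, (1,4) g=1 f=7, (2,1) g=3 f=5, (2,2) g=2 f=5, (2,3) g=1 f=5]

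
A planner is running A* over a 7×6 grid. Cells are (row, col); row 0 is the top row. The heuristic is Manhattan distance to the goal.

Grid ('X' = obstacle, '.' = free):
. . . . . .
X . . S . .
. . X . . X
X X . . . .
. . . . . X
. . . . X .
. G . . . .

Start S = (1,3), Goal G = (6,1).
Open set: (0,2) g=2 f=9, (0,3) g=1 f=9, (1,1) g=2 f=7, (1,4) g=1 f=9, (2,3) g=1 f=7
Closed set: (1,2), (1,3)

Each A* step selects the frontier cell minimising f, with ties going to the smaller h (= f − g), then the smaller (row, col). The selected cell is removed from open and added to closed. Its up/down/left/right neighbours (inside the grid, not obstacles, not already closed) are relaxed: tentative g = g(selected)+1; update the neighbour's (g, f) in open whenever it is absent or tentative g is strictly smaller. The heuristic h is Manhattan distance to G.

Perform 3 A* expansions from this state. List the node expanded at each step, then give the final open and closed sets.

step 1: expand (1,1) (f=7, h=5) → closed; open now [(0,1) g=3 f=9, (0,2) g=2 f=9, (0,3) g=1 f=9, (1,4) g=1 f=9, (2,1) g=3 f=7, (2,3) g=1 f=7]
step 2: expand (2,1) (f=7, h=4) → closed; open now [(0,1) g=3 f=9, (0,2) g=2 f=9, (0,3) g=1 f=9, (1,4) g=1 f=9, (2,0) g=4 f=9, (2,3) g=1 f=7]
step 3: expand (2,3) (f=7, h=6) → closed; open now [(0,1) g=3 f=9, (0,2) g=2 f=9, (0,3) g=1 f=9, (1,4) g=1 f=9, (2,0) g=4 f=9, (2,4) g=2 f=9, (3,3) g=2 f=7]

order=[(1,1) → (2,1) → (2,3)]; open=[(0,1) g=3 f=9, (0,2) g=2 f=9, (0,3) g=1 f=9, (1,4) g=1 f=9, (2,0) g=4 f=9, (2,4) g=2 f=9, (3,3) g=2 f=7]; closed=[(1,1), (1,2), (1,3), (2,1), (2,3)]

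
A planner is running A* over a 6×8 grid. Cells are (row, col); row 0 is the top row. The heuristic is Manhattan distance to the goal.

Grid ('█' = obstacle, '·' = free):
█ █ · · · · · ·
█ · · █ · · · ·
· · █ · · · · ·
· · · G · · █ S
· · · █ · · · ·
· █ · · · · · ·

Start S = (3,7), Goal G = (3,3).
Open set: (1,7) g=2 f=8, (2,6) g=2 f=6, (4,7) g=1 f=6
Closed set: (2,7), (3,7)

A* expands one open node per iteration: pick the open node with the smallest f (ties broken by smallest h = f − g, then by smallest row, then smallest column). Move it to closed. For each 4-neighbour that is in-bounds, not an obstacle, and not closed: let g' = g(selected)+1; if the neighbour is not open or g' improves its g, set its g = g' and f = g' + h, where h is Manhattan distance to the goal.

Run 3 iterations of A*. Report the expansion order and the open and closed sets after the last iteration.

order=[(2,6) → (2,5) → (2,4)]; open=[(1,4) g=5 f=8, (1,5) g=4 f=8, (1,6) g=3 f=8, (1,7) g=2 f=8, (2,3) g=5 f=6, (3,4) g=5 f=6, (3,5) g=4 f=6, (4,7) g=1 f=6]; closed=[(2,4), (2,5), (2,6), (2,7), (3,7)]

step 1: expand (2,6) (f=6, h=4) → closed; open now [(1,6) g=3 f=8, (1,7) g=2 f=8, (2,5) g=3 f=6, (4,7) g=1 f=6]
step 2: expand (2,5) (f=6, h=3) → closed; open now [(1,5) g=4 f=8, (1,6) g=3 f=8, (1,7) g=2 f=8, (2,4) g=4 f=6, (3,5) g=4 f=6, (4,7) g=1 f=6]
step 3: expand (2,4) (f=6, h=2) → closed; open now [(1,4) g=5 f=8, (1,5) g=4 f=8, (1,6) g=3 f=8, (1,7) g=2 f=8, (2,3) g=5 f=6, (3,4) g=5 f=6, (3,5) g=4 f=6, (4,7) g=1 f=6]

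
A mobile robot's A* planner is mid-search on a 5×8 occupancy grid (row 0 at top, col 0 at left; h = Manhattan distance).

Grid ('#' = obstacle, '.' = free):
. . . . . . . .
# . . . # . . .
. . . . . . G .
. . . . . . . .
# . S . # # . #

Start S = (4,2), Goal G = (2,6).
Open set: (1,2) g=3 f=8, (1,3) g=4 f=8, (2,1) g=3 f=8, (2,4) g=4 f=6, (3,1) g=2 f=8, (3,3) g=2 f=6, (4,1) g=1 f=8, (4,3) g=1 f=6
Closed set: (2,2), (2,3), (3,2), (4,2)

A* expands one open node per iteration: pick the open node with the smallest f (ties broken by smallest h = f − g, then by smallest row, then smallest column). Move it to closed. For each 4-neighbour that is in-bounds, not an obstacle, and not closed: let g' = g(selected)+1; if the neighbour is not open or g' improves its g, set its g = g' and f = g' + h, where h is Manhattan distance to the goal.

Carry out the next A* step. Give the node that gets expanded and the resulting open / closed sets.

expanded=(2,4); open=[(1,2) g=3 f=8, (1,3) g=4 f=8, (2,1) g=3 f=8, (2,5) g=5 f=6, (3,1) g=2 f=8, (3,3) g=2 f=6, (3,4) g=5 f=8, (4,1) g=1 f=8, (4,3) g=1 f=6]; closed=[(2,2), (2,3), (2,4), (3,2), (4,2)]

step 1: expand (2,4) (f=6, h=2) → closed; open now [(1,2) g=3 f=8, (1,3) g=4 f=8, (2,1) g=3 f=8, (2,5) g=5 f=6, (3,1) g=2 f=8, (3,3) g=2 f=6, (3,4) g=5 f=8, (4,1) g=1 f=8, (4,3) g=1 f=6]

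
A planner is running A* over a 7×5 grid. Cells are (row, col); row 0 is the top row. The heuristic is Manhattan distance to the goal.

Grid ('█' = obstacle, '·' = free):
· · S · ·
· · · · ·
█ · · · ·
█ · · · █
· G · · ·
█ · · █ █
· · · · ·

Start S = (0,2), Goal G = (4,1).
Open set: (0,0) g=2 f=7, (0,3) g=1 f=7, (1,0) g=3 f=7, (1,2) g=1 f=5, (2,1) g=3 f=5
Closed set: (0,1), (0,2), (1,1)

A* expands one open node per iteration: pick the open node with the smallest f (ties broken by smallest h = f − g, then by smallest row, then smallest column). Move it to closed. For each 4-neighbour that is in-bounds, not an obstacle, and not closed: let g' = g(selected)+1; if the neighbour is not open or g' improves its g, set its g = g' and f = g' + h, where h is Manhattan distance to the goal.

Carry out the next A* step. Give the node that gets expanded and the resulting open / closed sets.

expanded=(2,1); open=[(0,0) g=2 f=7, (0,3) g=1 f=7, (1,0) g=3 f=7, (1,2) g=1 f=5, (2,2) g=4 f=7, (3,1) g=4 f=5]; closed=[(0,1), (0,2), (1,1), (2,1)]

step 1: expand (2,1) (f=5, h=2) → closed; open now [(0,0) g=2 f=7, (0,3) g=1 f=7, (1,0) g=3 f=7, (1,2) g=1 f=5, (2,2) g=4 f=7, (3,1) g=4 f=5]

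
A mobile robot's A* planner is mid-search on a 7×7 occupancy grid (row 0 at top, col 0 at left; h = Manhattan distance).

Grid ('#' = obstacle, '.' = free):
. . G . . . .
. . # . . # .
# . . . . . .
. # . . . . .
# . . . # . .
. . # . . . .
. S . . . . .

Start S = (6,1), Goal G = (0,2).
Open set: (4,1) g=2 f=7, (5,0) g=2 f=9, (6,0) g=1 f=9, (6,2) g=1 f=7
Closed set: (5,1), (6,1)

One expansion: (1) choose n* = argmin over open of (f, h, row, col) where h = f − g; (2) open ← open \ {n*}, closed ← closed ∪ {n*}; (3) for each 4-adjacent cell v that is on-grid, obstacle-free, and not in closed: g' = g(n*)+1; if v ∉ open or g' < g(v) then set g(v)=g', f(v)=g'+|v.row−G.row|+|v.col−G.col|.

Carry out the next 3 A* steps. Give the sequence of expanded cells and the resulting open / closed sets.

order=[(4,1) → (4,2) → (3,2)]; open=[(2,2) g=5 f=7, (3,3) g=5 f=9, (4,3) g=4 f=9, (5,0) g=2 f=9, (6,0) g=1 f=9, (6,2) g=1 f=7]; closed=[(3,2), (4,1), (4,2), (5,1), (6,1)]

step 1: expand (4,1) (f=7, h=5) → closed; open now [(4,2) g=3 f=7, (5,0) g=2 f=9, (6,0) g=1 f=9, (6,2) g=1 f=7]
step 2: expand (4,2) (f=7, h=4) → closed; open now [(3,2) g=4 f=7, (4,3) g=4 f=9, (5,0) g=2 f=9, (6,0) g=1 f=9, (6,2) g=1 f=7]
step 3: expand (3,2) (f=7, h=3) → closed; open now [(2,2) g=5 f=7, (3,3) g=5 f=9, (4,3) g=4 f=9, (5,0) g=2 f=9, (6,0) g=1 f=9, (6,2) g=1 f=7]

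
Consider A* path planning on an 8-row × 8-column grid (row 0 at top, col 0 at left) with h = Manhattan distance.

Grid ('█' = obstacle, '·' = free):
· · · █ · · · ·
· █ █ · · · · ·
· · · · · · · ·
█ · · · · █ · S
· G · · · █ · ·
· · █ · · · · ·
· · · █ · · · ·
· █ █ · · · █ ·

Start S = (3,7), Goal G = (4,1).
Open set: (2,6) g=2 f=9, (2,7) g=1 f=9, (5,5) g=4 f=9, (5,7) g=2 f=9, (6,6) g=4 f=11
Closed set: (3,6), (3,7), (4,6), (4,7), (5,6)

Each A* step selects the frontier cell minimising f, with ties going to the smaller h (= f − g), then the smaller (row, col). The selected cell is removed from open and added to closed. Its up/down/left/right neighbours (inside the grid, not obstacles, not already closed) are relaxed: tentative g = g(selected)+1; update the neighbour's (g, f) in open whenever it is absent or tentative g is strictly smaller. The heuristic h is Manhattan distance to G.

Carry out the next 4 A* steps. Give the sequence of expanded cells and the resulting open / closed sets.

step 1: expand (5,5) (f=9, h=5) → closed; open now [(2,6) g=2 f=9, (2,7) g=1 f=9, (5,4) g=5 f=9, (5,7) g=2 f=9, (6,5) g=5 f=11, (6,6) g=4 f=11]
step 2: expand (5,4) (f=9, h=4) → closed; open now [(2,6) g=2 f=9, (2,7) g=1 f=9, (4,4) g=6 f=9, (5,3) g=6 f=9, (5,7) g=2 f=9, (6,4) g=6 f=11, (6,5) g=5 f=11, (6,6) g=4 f=11]
step 3: expand (4,4) (f=9, h=3) → closed; open now [(2,6) g=2 f=9, (2,7) g=1 f=9, (3,4) g=7 f=11, (4,3) g=7 f=9, (5,3) g=6 f=9, (5,7) g=2 f=9, (6,4) g=6 f=11, (6,5) g=5 f=11, (6,6) g=4 f=11]
step 4: expand (4,3) (f=9, h=2) → closed; open now [(2,6) g=2 f=9, (2,7) g=1 f=9, (3,3) g=8 f=11, (3,4) g=7 f=11, (4,2) g=8 f=9, (5,3) g=6 f=9, (5,7) g=2 f=9, (6,4) g=6 f=11, (6,5) g=5 f=11, (6,6) g=4 f=11]

order=[(5,5) → (5,4) → (4,4) → (4,3)]; open=[(2,6) g=2 f=9, (2,7) g=1 f=9, (3,3) g=8 f=11, (3,4) g=7 f=11, (4,2) g=8 f=9, (5,3) g=6 f=9, (5,7) g=2 f=9, (6,4) g=6 f=11, (6,5) g=5 f=11, (6,6) g=4 f=11]; closed=[(3,6), (3,7), (4,3), (4,4), (4,6), (4,7), (5,4), (5,5), (5,6)]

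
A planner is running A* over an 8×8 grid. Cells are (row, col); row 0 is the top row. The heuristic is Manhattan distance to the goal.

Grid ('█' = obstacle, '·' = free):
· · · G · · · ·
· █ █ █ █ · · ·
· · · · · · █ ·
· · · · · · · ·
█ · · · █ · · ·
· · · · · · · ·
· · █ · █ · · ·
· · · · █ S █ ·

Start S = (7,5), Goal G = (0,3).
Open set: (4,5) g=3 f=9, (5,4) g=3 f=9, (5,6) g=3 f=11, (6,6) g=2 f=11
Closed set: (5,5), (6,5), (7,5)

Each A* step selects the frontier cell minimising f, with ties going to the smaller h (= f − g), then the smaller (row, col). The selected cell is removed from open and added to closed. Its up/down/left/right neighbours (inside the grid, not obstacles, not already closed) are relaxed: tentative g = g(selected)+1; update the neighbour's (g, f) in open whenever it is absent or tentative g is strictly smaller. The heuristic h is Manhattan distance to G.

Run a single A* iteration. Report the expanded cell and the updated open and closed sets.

expanded=(4,5); open=[(3,5) g=4 f=9, (4,6) g=4 f=11, (5,4) g=3 f=9, (5,6) g=3 f=11, (6,6) g=2 f=11]; closed=[(4,5), (5,5), (6,5), (7,5)]

step 1: expand (4,5) (f=9, h=6) → closed; open now [(3,5) g=4 f=9, (4,6) g=4 f=11, (5,4) g=3 f=9, (5,6) g=3 f=11, (6,6) g=2 f=11]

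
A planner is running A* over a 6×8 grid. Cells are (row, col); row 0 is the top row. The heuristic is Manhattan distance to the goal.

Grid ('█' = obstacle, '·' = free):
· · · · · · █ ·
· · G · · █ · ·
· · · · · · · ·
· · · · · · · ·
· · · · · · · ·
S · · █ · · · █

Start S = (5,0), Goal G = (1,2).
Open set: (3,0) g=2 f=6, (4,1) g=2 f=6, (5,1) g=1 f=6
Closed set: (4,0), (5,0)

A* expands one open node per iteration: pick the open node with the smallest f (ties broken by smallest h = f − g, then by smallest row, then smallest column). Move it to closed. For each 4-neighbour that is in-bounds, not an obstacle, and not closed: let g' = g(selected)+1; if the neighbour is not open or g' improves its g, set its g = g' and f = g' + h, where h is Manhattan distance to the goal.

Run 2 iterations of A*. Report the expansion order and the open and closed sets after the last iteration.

step 1: expand (3,0) (f=6, h=4) → closed; open now [(2,0) g=3 f=6, (3,1) g=3 f=6, (4,1) g=2 f=6, (5,1) g=1 f=6]
step 2: expand (2,0) (f=6, h=3) → closed; open now [(1,0) g=4 f=6, (2,1) g=4 f=6, (3,1) g=3 f=6, (4,1) g=2 f=6, (5,1) g=1 f=6]

order=[(3,0) → (2,0)]; open=[(1,0) g=4 f=6, (2,1) g=4 f=6, (3,1) g=3 f=6, (4,1) g=2 f=6, (5,1) g=1 f=6]; closed=[(2,0), (3,0), (4,0), (5,0)]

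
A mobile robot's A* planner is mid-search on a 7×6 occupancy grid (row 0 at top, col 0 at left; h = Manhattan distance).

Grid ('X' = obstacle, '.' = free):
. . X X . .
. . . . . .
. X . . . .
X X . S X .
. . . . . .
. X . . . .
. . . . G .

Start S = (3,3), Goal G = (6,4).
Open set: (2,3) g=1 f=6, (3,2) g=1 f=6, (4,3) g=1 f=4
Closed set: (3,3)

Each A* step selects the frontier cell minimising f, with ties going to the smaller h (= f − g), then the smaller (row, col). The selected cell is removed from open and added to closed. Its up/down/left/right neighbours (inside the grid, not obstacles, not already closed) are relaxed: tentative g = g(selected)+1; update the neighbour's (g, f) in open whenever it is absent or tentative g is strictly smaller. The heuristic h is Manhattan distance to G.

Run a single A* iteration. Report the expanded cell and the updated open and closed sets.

expanded=(4,3); open=[(2,3) g=1 f=6, (3,2) g=1 f=6, (4,2) g=2 f=6, (4,4) g=2 f=4, (5,3) g=2 f=4]; closed=[(3,3), (4,3)]

step 1: expand (4,3) (f=4, h=3) → closed; open now [(2,3) g=1 f=6, (3,2) g=1 f=6, (4,2) g=2 f=6, (4,4) g=2 f=4, (5,3) g=2 f=4]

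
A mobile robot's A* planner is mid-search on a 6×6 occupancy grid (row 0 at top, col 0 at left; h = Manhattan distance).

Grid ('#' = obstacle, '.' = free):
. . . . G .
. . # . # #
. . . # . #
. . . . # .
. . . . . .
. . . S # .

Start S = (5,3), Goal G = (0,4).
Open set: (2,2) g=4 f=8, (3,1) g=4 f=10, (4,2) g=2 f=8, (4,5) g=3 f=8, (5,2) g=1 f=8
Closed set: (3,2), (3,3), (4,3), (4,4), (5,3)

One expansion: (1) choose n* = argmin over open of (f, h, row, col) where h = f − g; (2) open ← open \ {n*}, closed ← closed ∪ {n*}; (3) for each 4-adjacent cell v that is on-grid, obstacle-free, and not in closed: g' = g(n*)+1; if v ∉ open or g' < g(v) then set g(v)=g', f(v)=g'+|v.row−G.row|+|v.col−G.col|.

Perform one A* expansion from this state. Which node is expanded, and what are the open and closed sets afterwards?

step 1: expand (2,2) (f=8, h=4) → closed; open now [(2,1) g=5 f=10, (3,1) g=4 f=10, (4,2) g=2 f=8, (4,5) g=3 f=8, (5,2) g=1 f=8]

expanded=(2,2); open=[(2,1) g=5 f=10, (3,1) g=4 f=10, (4,2) g=2 f=8, (4,5) g=3 f=8, (5,2) g=1 f=8]; closed=[(2,2), (3,2), (3,3), (4,3), (4,4), (5,3)]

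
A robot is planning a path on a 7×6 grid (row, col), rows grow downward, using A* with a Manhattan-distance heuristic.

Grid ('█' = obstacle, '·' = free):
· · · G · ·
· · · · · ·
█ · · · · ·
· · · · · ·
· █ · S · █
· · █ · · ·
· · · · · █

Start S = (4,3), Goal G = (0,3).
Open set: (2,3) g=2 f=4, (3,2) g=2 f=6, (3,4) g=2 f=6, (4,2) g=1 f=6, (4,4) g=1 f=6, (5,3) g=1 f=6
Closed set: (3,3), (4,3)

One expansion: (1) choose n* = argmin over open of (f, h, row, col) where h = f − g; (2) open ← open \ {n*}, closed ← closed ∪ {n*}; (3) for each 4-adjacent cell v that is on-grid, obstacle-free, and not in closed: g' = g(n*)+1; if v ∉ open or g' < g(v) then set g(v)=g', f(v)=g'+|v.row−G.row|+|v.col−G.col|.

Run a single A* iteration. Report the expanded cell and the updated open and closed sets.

expanded=(2,3); open=[(1,3) g=3 f=4, (2,2) g=3 f=6, (2,4) g=3 f=6, (3,2) g=2 f=6, (3,4) g=2 f=6, (4,2) g=1 f=6, (4,4) g=1 f=6, (5,3) g=1 f=6]; closed=[(2,3), (3,3), (4,3)]

step 1: expand (2,3) (f=4, h=2) → closed; open now [(1,3) g=3 f=4, (2,2) g=3 f=6, (2,4) g=3 f=6, (3,2) g=2 f=6, (3,4) g=2 f=6, (4,2) g=1 f=6, (4,4) g=1 f=6, (5,3) g=1 f=6]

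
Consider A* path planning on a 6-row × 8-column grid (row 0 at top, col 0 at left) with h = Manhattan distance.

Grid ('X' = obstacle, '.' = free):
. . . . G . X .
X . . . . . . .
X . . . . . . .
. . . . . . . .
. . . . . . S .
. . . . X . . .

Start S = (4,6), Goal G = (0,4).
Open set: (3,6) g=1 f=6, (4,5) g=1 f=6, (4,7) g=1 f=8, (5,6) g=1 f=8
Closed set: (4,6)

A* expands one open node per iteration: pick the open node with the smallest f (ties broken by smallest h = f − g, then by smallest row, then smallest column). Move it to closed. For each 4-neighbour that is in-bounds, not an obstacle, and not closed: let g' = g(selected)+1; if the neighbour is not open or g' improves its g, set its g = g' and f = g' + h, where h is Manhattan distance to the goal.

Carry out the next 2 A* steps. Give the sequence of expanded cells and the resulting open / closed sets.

order=[(3,6) → (2,6)]; open=[(1,6) g=3 f=6, (2,5) g=3 f=6, (2,7) g=3 f=8, (3,5) g=2 f=6, (3,7) g=2 f=8, (4,5) g=1 f=6, (4,7) g=1 f=8, (5,6) g=1 f=8]; closed=[(2,6), (3,6), (4,6)]

step 1: expand (3,6) (f=6, h=5) → closed; open now [(2,6) g=2 f=6, (3,5) g=2 f=6, (3,7) g=2 f=8, (4,5) g=1 f=6, (4,7) g=1 f=8, (5,6) g=1 f=8]
step 2: expand (2,6) (f=6, h=4) → closed; open now [(1,6) g=3 f=6, (2,5) g=3 f=6, (2,7) g=3 f=8, (3,5) g=2 f=6, (3,7) g=2 f=8, (4,5) g=1 f=6, (4,7) g=1 f=8, (5,6) g=1 f=8]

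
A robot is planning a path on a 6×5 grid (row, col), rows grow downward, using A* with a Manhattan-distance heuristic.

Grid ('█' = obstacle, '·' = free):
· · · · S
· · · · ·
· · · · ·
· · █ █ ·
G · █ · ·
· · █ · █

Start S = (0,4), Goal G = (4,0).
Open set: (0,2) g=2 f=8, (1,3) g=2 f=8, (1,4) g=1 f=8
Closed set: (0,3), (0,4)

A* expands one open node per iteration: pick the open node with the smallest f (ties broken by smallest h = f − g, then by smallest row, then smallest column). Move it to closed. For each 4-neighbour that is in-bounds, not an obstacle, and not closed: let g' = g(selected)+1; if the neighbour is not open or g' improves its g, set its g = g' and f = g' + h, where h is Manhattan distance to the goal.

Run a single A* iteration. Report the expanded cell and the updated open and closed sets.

expanded=(0,2); open=[(0,1) g=3 f=8, (1,2) g=3 f=8, (1,3) g=2 f=8, (1,4) g=1 f=8]; closed=[(0,2), (0,3), (0,4)]

step 1: expand (0,2) (f=8, h=6) → closed; open now [(0,1) g=3 f=8, (1,2) g=3 f=8, (1,3) g=2 f=8, (1,4) g=1 f=8]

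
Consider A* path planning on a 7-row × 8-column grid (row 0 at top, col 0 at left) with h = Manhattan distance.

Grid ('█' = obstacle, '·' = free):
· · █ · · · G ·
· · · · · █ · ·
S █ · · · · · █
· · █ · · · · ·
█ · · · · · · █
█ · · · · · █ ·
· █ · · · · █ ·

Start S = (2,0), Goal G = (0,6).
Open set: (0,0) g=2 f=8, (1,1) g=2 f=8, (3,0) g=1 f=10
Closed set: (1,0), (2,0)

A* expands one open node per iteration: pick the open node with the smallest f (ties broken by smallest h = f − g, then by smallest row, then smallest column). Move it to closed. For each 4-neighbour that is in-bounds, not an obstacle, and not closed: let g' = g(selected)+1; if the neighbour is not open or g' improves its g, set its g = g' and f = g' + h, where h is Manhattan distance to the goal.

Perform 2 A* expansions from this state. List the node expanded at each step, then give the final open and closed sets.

order=[(0,0) → (0,1)]; open=[(1,1) g=2 f=8, (3,0) g=1 f=10]; closed=[(0,0), (0,1), (1,0), (2,0)]

step 1: expand (0,0) (f=8, h=6) → closed; open now [(0,1) g=3 f=8, (1,1) g=2 f=8, (3,0) g=1 f=10]
step 2: expand (0,1) (f=8, h=5) → closed; open now [(1,1) g=2 f=8, (3,0) g=1 f=10]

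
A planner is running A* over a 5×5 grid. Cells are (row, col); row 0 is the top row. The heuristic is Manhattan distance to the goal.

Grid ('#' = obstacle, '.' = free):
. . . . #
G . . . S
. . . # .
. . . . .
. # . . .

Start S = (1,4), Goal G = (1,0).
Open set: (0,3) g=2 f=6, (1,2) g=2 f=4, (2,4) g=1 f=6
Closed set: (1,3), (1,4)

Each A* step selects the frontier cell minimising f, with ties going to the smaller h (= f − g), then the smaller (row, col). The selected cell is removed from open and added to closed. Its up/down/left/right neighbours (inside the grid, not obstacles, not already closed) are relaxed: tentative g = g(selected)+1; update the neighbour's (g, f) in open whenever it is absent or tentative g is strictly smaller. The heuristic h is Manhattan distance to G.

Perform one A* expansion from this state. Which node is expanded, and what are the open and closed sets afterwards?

expanded=(1,2); open=[(0,2) g=3 f=6, (0,3) g=2 f=6, (1,1) g=3 f=4, (2,2) g=3 f=6, (2,4) g=1 f=6]; closed=[(1,2), (1,3), (1,4)]

step 1: expand (1,2) (f=4, h=2) → closed; open now [(0,2) g=3 f=6, (0,3) g=2 f=6, (1,1) g=3 f=4, (2,2) g=3 f=6, (2,4) g=1 f=6]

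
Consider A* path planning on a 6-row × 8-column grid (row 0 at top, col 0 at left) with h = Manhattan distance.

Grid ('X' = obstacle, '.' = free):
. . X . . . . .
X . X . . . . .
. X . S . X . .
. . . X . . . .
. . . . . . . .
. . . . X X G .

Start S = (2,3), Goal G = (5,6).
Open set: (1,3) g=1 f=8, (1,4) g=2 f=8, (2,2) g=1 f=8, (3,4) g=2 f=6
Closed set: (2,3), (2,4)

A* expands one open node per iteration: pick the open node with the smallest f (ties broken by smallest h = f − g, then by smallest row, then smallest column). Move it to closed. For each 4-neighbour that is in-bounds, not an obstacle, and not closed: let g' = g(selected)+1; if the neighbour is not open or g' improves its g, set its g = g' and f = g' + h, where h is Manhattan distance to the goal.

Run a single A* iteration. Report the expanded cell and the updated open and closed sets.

step 1: expand (3,4) (f=6, h=4) → closed; open now [(1,3) g=1 f=8, (1,4) g=2 f=8, (2,2) g=1 f=8, (3,5) g=3 f=6, (4,4) g=3 f=6]

expanded=(3,4); open=[(1,3) g=1 f=8, (1,4) g=2 f=8, (2,2) g=1 f=8, (3,5) g=3 f=6, (4,4) g=3 f=6]; closed=[(2,3), (2,4), (3,4)]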